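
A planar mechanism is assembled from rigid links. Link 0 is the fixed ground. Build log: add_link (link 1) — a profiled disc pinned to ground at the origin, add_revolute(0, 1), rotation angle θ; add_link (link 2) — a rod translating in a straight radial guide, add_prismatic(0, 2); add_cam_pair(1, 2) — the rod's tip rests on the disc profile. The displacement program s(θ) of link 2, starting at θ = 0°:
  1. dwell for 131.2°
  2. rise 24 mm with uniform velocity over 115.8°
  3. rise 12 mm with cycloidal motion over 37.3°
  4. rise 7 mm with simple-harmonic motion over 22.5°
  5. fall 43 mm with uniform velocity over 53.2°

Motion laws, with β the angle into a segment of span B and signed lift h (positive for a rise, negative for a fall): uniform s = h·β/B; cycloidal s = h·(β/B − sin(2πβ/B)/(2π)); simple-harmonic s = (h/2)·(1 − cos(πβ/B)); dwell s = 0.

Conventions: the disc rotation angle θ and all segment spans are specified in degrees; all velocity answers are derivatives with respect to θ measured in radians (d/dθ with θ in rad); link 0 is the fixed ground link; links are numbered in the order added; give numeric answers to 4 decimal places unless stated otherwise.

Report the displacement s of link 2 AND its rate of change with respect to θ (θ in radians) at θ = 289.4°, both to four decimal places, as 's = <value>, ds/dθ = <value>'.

seg 1 [0°–131.2°] dwell: s stays 0.0000
seg 2 [131.2°–247°] uniform, h=24: full span → s += 24 → s = 24.0000
seg 3 [247°–284.3°] cycloidal, h=12: full span → s += 12 → s = 36.0000
seg 4 [284.3°–306.8°] simple-harmonic, h=7: θ=289.4° here. β=5.1, B=22.5. 7/2·(1 − cos(π·0.2267)) = 0.8505 → s = 36.8505
velocity in seg [284.3°–306.8°] (simple-harmonic), θ in radians: β = 5.1° = 0.0890 rad, B = 22.5° = 0.3927 rad; ds/dθ = (πh/(2B)) sin(πβ/B) = (π·7/(2·0.3927)) sin(π·0.2267) = 18.295777 mm/rad

s = 36.8505, ds/dθ = 18.2958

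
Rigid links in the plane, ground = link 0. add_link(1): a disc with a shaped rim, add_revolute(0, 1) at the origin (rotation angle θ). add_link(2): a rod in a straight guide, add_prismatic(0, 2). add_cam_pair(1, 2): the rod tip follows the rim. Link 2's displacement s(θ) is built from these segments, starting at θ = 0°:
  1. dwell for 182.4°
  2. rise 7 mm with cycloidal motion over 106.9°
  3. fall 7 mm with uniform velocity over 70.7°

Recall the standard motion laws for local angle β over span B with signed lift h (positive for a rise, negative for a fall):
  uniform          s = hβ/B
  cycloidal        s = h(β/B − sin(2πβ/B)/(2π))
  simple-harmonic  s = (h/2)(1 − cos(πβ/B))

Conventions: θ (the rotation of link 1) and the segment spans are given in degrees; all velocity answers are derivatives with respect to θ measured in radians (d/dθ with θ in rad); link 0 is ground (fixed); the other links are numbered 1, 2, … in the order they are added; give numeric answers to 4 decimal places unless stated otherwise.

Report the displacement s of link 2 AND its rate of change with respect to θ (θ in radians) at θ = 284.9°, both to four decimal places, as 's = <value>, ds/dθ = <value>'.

segment 1 (0° to 182.4°, dwell): s unchanged at 0.0000
θ = 284.9° falls in segment 2 (182.4° to 289.3°, cycloidal, h = 7): β = 284.9 − 182.4 = 102.5°, B = 106.9°; Δs = 7·(0.9588 − sin(2π·0.9588)/(2π)) = 6.9968; s = 0.0000 + 6.9968 = 6.9968
velocity in seg [182.4°–289.3°] (cycloidal), θ in radians: β = 102.5° = 1.7890 rad, B = 106.9° = 1.8658 rad; ds/dθ = (h/B)(1 − cos(2πβ/B)) = (7/1.8658)(1 − cos(2π·0.9588)) = 0.124767 mm/rad

s = 6.9968, ds/dθ = 0.1248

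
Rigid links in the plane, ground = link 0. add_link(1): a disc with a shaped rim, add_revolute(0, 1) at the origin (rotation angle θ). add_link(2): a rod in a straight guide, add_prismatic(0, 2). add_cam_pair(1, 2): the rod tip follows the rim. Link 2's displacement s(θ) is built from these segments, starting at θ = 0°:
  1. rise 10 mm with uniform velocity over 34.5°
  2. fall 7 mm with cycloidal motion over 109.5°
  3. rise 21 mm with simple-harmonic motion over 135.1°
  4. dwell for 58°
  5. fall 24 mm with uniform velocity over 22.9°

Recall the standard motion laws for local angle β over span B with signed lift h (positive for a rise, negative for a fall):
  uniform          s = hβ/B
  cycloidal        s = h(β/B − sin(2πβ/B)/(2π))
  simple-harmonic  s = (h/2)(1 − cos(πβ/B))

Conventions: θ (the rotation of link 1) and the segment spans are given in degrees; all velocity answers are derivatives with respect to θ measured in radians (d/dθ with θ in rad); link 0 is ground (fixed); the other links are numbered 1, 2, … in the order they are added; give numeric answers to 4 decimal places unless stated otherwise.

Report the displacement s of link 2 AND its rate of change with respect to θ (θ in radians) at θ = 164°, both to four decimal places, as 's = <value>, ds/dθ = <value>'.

segment 1 (0° to 34.5°, uniform, h = 10) is passed completely: s = 0.0000 + (10) = 10.0000
segment 2 (34.5° to 144°, cycloidal, h = -7) is passed completely: s = 10.0000 + (-7) = 3.0000
θ = 164° falls in segment 3 (144° to 279.1°, simple-harmonic, h = 21): β = 164 − 144 = 20°, B = 135.1°; Δs = 21/2·(1 − cos(π·0.1480)) = 1.1152; s = 3.0000 + 1.1152 = 4.1152
velocity in seg [144°–279.1°] (simple-harmonic), θ in radians: β = 20° = 0.3491 rad, B = 135.1° = 2.3579 rad; ds/dθ = (πh/(2B)) sin(πβ/B) = (π·21/(2·2.3579)) sin(π·0.1480) = 6.274231 mm/rad

s = 4.1152, ds/dθ = 6.2742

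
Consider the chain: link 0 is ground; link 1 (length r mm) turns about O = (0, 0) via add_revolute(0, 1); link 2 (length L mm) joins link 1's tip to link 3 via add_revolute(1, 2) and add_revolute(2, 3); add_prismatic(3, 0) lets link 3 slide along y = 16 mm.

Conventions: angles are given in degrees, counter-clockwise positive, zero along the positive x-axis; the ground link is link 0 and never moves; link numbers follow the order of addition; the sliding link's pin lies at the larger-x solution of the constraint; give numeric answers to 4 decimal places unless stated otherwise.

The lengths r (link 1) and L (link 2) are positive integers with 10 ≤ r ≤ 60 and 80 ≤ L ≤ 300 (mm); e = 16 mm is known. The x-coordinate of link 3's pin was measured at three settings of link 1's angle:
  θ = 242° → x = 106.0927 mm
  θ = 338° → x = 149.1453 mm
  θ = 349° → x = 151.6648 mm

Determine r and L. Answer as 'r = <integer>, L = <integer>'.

constraint per measurement: (x − r cos θ)² + (r sin θ − e)² = L²
subtracting the θ₁ and θ₂ equations cancels the r² and L² terms:
r = (x₁² − x₂²) / (2[(x₁cos θ₁ + e sin θ₁) − (x₂cos θ₂ + e sin θ₂)]) = 28.0000 → r = 28
L² = (x₁ − r cos θ₁)² + (r sin θ₁ − e)² = 15876.0024 → L = 126.0000 → L = 126
check at θ₃=349°: x = 151.6648 (printed 151.6648) ✓

r = 28, L = 126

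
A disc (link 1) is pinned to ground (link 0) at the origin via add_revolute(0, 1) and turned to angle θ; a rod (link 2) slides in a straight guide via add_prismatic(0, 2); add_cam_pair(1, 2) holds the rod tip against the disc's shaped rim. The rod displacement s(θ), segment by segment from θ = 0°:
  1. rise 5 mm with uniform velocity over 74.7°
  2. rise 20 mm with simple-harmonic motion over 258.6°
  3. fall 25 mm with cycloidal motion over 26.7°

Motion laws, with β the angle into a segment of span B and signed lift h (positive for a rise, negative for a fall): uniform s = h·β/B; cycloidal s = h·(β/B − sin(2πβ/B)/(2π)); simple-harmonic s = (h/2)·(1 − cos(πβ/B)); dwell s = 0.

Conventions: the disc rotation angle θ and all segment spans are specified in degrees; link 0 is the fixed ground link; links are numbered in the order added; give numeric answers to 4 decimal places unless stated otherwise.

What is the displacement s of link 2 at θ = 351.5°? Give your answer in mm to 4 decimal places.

segment 1 (0° to 74.7°, uniform, h = 5) is passed completely: s = 0.0000 + (5) = 5.0000
segment 2 (74.7° to 333.3°, simple-harmonic, h = 20) is passed completely: s = 5.0000 + (20) = 25.0000
θ = 351.5° falls in segment 3 (333.3° to 360°, cycloidal, h = -25): β = 351.5 − 333.3 = 18.2°, B = 26.7°; Δs = -25·(0.6816 − sin(2π·0.6816)/(2π)) = -20.6587; s = 25.0000 − 20.6587 = 4.3413

4.3413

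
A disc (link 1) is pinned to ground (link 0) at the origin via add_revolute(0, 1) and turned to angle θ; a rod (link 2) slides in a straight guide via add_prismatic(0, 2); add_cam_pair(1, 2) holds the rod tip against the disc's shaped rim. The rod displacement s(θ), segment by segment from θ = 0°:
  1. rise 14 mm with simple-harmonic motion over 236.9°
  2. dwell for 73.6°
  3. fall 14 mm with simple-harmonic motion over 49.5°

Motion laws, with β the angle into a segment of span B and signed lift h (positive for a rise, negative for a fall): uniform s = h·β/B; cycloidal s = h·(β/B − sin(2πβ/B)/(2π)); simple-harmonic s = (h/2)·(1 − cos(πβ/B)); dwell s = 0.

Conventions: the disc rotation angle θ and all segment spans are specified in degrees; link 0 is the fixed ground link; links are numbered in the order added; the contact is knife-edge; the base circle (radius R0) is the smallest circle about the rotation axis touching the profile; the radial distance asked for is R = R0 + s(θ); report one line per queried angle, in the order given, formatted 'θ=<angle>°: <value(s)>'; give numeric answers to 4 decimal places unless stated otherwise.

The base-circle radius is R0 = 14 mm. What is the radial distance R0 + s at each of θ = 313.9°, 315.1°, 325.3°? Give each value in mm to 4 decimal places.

segment 1 (0° to 236.9°, simple-harmonic, h = 14) is passed completely: s = 0.0000 + (14) = 14.0000
segment 2 (236.9° to 310.5°, dwell): s unchanged at 14.0000
θ = 313.9° falls in segment 3 (310.5° to 360°, simple-harmonic, h = -14): β = 313.9 − 310.5 = 3.4°, B = 49.5°; Δs = -14/2·(1 − cos(π·0.0687)) = -0.1623; s = 14.0000 − 0.1623 = 13.8377
θ = 315.1° falls in segment 3 (310.5° to 360°, simple-harmonic, h = -14): β = 315.1 − 310.5 = 4.6°, B = 49.5°; Δs = -14/2·(1 − cos(π·0.0929)) = -0.2962; s = 14.0000 − 0.2962 = 13.7038
θ = 325.3° falls in segment 3 (310.5° to 360°, simple-harmonic, h = -14): β = 325.3 − 310.5 = 14.8°, B = 49.5°; Δs = -14/2·(1 − cos(π·0.2990)) = -2.8676; s = 14.0000 − 2.8676 = 11.1324
θ=313.9°: R = R0 + s = 14 + 13.8377 = 27.8377
θ=315.1°: R = R0 + s = 14 + 13.7038 = 27.7038
θ=325.3°: R = R0 + s = 14 + 11.1324 = 25.1324

θ=313.9°: 27.8377
θ=315.1°: 27.7038
θ=325.3°: 25.1324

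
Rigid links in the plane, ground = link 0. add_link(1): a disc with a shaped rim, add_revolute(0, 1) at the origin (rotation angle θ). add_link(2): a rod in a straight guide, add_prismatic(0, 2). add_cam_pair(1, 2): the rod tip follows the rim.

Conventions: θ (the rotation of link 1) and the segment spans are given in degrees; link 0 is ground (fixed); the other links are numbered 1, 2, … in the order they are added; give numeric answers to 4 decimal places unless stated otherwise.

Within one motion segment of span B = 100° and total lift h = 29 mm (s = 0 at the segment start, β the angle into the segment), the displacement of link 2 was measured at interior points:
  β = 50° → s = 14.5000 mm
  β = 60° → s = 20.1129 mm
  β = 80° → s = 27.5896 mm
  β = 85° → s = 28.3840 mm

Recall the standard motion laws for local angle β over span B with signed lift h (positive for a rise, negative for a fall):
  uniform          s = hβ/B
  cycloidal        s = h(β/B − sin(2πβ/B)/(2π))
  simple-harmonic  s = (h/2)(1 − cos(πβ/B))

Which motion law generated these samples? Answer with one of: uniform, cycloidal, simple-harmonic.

candidates at β/B = r: uniform s = h·r (linear in β); cycloidal s = h·(r − sin(2πr)/(2π)); simple-harmonic s = (h/2)(1 − cos(πr))
β=50°: printed 14.5000 | uniform 14.5000, cycloidal 14.5000, simple-harmonic 14.5000
β=60°: printed 20.1129 | uniform 17.4000, cycloidal 20.1129, simple-harmonic 18.9807
β=80°: printed 27.5896 | uniform 23.2000, cycloidal 27.5896, simple-harmonic 26.2307
β=85°: printed 28.3840 | uniform 24.6500, cycloidal 28.3840, simple-harmonic 27.4196
only one law matches every sample → cycloidal

cycloidal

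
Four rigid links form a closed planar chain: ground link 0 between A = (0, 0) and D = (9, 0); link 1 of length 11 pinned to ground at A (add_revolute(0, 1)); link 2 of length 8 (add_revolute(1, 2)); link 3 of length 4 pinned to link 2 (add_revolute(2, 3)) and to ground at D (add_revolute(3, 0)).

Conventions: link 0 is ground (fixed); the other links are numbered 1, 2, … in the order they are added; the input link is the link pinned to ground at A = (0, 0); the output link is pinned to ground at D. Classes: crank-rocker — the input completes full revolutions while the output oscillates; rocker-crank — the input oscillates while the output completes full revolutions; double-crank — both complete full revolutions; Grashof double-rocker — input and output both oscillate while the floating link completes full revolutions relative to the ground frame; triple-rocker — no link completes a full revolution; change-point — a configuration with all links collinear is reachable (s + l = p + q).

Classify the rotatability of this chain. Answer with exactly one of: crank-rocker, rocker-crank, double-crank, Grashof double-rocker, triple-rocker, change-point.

lengths: ground=9, input=11, coupler=8, output=4
sorted: s=4 (shortest), l=11 (longest), p+q=17
s + l = 15 vs p + q = 17
s + l < p + q (Grashof) with shortest = output link → rocker-crank

rocker-crank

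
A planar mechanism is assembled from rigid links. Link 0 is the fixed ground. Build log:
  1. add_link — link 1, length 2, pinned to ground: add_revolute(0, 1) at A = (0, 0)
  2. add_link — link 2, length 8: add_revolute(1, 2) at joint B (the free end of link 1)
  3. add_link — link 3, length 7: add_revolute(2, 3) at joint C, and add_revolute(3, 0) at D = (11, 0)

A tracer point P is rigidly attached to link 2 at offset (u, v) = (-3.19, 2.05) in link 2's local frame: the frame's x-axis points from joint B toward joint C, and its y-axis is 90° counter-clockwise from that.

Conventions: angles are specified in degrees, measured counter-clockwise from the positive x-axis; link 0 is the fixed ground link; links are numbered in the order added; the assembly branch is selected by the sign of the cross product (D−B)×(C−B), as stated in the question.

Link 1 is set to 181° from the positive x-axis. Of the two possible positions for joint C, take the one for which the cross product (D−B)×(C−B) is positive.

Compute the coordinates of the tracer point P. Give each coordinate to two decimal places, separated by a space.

A=(0,0), D=(11.00,0)
B = A + 2.00·(cos181°, sin181°) = (-1.9997, -0.0349)
|BD| = 12.9997
circle(B,8.00) ∩ circle(D,7.00): a=7.0768, h=3.7308
  candidates: C₊=(5.0671,3.7149) cross=48.499; C₋=(5.0871,-3.7467) cross=-48.499
  branch + wants cross > 0 → take C=(5.0671,3.7149) (cross=48.499)
ex = (C−B)/|BC| = (0.8833,0.4687); ey = (-0.4687,0.8833)
P = B + -3.19·ex + 2.05·ey = (-5.7784,0.2807)

-5.78 0.28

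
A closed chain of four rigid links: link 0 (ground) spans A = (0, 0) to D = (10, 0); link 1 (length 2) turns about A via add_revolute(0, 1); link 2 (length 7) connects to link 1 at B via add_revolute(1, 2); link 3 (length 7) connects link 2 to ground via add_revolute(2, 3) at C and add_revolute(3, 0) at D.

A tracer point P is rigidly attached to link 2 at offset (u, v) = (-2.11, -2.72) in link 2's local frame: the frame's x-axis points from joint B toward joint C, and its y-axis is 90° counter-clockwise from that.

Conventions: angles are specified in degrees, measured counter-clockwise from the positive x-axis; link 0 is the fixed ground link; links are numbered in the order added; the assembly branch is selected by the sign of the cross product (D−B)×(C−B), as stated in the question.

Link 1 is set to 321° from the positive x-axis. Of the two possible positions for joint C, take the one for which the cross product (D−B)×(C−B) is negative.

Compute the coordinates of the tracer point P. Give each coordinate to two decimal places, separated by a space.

A=(0,0), D=(10.00,0)
B = A + 2.00·(cos321°, sin321°) = (1.5543, -1.2586)
|BD| = 8.5390
circle(B,7.00) ∩ circle(D,7.00): a=4.2695, h=5.5472
  candidates: C₊=(4.9595,4.8573) cross=47.367; C₋=(6.5948,-6.1159) cross=-47.367
  branch - wants cross < 0 → take C=(6.5948,-6.1159) (cross=-47.367)
ex = (C−B)/|BC| = (0.7201,-0.6939); ey = (0.6939,0.7201)
P = B + -2.11·ex + -2.72·ey = (-1.8525,-1.7531)

-1.85 -1.75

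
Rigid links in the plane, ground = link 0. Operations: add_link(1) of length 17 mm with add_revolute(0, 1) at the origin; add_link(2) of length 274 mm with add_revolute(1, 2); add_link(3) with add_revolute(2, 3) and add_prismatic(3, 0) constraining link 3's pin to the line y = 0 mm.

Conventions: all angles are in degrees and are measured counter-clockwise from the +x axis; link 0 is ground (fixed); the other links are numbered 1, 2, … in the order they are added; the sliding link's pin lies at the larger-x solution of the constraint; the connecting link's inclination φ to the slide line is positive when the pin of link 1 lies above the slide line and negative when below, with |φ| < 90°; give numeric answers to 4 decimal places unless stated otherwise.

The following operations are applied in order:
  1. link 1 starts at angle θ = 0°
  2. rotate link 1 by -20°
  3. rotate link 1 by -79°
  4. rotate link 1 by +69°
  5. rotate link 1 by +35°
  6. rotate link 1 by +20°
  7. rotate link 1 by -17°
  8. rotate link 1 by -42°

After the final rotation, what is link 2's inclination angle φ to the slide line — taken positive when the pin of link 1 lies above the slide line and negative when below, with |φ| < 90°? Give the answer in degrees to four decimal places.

geometry: r = 17 mm, L = 274 mm, e = 0 mm; θ starts at 0°
rotate link 1 by -20°: θ ← 0° -20° = -20°
rotate link 1 by -79°: θ ← -20° -79° = -99°
rotate link 1 by +69°: θ ← -99° +69° = -30°
rotate link 1 by +35°: θ ← -30° +35° = 5°
rotate link 1 by +20°: θ ← 5° +20° = 25°
rotate link 1 by -17°: θ ← 25° -17° = 8°
rotate link 1 by -42°: θ ← 8° -42° = -34°
h = r sin θ − e = -9.506279 − 0 = -9.506279
sin φ = h / L = -9.506279 / 274 = -0.03469445
φ = arcsin(-0.03469445) = -1.988245°

-1.9882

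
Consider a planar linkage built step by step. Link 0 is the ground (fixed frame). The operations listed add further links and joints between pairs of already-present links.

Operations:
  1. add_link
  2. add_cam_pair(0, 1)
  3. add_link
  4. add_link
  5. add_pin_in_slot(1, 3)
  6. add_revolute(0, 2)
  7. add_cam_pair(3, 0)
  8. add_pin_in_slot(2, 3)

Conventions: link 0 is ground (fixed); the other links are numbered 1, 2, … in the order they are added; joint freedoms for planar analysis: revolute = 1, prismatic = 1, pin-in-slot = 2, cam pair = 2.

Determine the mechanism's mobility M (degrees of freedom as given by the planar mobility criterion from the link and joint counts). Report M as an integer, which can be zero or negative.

(L,J1,J2)=(1,0,0); link0 fixed
link1: (2,0,0)
C 0-1 [J2]: (2,0,1)
link2: (3,0,1)
link3: (4,0,1)
PS 1-3 [J2]: (4,0,2)
R 0-2 [J1]: (4,1,2)
C 3-0 [J2]: (4,1,3)
PS 2-3 [J2]: (4,1,4)
Grübler: 3·3 − 2·1 − 4 = 3

M = 3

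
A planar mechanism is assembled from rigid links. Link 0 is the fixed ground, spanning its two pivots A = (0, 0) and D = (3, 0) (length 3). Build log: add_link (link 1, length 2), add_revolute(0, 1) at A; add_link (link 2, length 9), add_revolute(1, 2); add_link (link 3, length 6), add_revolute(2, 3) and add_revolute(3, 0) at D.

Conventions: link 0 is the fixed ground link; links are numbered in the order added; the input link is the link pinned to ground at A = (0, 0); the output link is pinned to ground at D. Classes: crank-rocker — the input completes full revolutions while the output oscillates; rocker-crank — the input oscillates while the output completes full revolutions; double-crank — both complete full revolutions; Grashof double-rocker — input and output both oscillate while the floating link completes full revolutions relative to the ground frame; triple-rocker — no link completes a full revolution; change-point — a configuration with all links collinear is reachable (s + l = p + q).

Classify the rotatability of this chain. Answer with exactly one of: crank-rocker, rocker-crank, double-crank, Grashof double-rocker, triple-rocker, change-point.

lengths: ground=3, input=2, coupler=9, output=6
sorted: s=2 (shortest), l=9 (longest), p+q=9
s + l = 11 vs p + q = 9
s + l > p + q → non-Grashof → no link fully rotates → triple-rocker

triple-rocker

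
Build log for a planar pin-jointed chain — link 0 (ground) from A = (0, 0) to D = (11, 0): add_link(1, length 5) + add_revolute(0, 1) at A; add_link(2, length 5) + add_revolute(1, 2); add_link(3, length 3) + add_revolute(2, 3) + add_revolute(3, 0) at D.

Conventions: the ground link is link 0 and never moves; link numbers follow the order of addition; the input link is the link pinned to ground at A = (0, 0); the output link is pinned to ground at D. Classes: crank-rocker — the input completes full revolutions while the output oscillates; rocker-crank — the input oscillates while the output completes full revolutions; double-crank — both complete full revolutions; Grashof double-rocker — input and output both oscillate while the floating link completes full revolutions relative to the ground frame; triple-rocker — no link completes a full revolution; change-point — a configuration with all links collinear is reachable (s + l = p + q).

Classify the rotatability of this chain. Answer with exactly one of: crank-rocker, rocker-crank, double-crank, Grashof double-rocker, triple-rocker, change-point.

lengths: ground=11, input=5, coupler=5, output=3
sorted: s=3 (shortest), l=11 (longest), p+q=10
s + l = 14 vs p + q = 10
s + l > p + q → non-Grashof → no link fully rotates → triple-rocker

triple-rocker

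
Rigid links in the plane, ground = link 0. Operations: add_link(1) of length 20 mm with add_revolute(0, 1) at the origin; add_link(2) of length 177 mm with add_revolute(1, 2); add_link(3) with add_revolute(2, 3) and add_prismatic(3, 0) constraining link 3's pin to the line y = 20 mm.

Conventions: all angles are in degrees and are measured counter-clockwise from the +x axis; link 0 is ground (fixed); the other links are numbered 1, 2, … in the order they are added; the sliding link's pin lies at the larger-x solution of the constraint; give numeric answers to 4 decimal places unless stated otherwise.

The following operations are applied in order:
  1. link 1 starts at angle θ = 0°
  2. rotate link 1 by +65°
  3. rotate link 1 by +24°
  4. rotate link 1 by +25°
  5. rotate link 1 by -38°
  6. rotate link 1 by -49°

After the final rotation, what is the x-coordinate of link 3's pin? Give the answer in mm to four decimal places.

geometry: r = 20 mm, L = 177 mm, e = 20 mm; θ starts at 0°
rotate link 1 by +65°: θ ← 0° +65° = 65°
rotate link 1 by +24°: θ ← 65° +24° = 89°
rotate link 1 by +25°: θ ← 89° +25° = 114°
rotate link 1 by -38°: θ ← 114° -38° = 76°
rotate link 1 by -49°: θ ← 76° -49° = 27°
crank pin P = (r cos θ, r sin θ) = (17.820130, 9.079810)
h = r sin θ − e = 9.079810 − 20 = -10.920190
x = r cos θ + √(L² − h²) = 17.820130 + 176.662813 = 194.482943

194.4829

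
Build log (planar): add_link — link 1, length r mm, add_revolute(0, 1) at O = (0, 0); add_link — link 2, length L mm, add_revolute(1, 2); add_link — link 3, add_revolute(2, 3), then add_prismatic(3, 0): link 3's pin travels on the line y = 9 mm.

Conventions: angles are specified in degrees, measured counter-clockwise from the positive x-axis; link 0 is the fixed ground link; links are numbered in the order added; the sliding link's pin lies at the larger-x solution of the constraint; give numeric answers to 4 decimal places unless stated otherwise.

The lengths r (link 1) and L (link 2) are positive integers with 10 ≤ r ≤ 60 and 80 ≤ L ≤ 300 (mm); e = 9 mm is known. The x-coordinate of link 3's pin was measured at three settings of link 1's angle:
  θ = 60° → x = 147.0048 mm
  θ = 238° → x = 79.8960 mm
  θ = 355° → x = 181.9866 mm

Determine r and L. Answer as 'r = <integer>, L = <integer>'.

constraint per measurement: (x − r cos θ)² + (r sin θ − e)² = L²
subtracting the θ₁ and θ₂ equations cancels the r² and L² terms:
r = (x₁² − x₂²) / (2[(x₁cos θ₁ + e sin θ₁) − (x₂cos θ₂ + e sin θ₂)]) = 58.0000 → r = 58
L² = (x₁ − r cos θ₁)² + (r sin θ₁ − e)² = 15625.0023 → L = 125.0000 → L = 125
check at θ₃=355°: x = 181.9866 (printed 181.9866) ✓

r = 58, L = 125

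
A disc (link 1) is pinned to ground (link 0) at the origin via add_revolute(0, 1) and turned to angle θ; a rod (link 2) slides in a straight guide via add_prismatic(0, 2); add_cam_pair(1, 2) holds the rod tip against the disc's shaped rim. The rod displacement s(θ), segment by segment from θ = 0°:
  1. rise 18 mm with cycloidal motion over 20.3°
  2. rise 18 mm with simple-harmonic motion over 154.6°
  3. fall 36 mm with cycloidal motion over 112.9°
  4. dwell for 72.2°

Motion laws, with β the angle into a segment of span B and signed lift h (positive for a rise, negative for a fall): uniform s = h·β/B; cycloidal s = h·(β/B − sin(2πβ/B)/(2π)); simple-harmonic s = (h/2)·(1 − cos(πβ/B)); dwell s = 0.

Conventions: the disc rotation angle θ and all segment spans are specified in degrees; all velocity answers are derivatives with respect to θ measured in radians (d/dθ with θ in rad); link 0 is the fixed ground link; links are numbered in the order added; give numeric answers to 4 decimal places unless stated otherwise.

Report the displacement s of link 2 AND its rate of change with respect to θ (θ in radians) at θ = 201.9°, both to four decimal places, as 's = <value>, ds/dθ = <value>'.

segment 1 (0° to 20.3°, cycloidal, h = 18) is passed completely: s = 0.0000 + (18) = 18.0000
segment 2 (20.3° to 174.9°, simple-harmonic, h = 18) is passed completely: s = 18.0000 + (18) = 36.0000
θ = 201.9° falls in segment 3 (174.9° to 287.8°, cycloidal, h = -36): β = 201.9 − 174.9 = 27°, B = 112.9°; Δs = -36·(0.2391 − sin(2π·0.2391)/(2π)) = -2.8931; s = 36.0000 − 2.8931 = 33.1069
velocity in seg [174.9°–287.8°] (cycloidal), θ in radians: β = 27° = 0.4712 rad, B = 112.9° = 1.9705 rad; ds/dθ = (h/B)(1 − cos(2πβ/B)) = ((-36)/1.9705)(1 − cos(2π·0.2391)) = -17.025128 mm/rad

s = 33.1069, ds/dθ = -17.0251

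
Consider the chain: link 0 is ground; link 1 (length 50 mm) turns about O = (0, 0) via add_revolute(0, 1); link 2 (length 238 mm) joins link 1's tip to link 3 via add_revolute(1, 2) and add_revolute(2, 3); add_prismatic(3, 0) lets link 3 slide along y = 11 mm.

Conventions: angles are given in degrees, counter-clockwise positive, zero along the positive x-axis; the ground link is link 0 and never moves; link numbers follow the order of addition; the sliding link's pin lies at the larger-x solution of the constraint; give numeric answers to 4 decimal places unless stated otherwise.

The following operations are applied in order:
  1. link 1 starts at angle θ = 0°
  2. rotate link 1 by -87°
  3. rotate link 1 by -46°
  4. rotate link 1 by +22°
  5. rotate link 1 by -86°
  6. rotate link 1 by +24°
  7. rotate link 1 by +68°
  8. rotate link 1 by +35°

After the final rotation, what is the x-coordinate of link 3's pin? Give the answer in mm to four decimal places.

geometry: r = 50 mm, L = 238 mm, e = 11 mm; θ starts at 0°
rotate link 1 by -87°: θ ← 0° -87° = -87°
rotate link 1 by -46°: θ ← -87° -46° = -133°
rotate link 1 by +22°: θ ← -133° +22° = -111°
rotate link 1 by -86°: θ ← -111° -86° = -197°
rotate link 1 by +24°: θ ← -197° +24° = -173°
rotate link 1 by +68°: θ ← -173° +68° = -105°
rotate link 1 by +35°: θ ← -105° +35° = -70°
crank pin P = (r cos θ, r sin θ) = (17.101007, -46.984631)
h = r sin θ − e = -46.984631 − 11 = -57.984631
x = r cos θ + √(L² − h²) = 17.101007 + 230.828470 = 247.929477

247.9295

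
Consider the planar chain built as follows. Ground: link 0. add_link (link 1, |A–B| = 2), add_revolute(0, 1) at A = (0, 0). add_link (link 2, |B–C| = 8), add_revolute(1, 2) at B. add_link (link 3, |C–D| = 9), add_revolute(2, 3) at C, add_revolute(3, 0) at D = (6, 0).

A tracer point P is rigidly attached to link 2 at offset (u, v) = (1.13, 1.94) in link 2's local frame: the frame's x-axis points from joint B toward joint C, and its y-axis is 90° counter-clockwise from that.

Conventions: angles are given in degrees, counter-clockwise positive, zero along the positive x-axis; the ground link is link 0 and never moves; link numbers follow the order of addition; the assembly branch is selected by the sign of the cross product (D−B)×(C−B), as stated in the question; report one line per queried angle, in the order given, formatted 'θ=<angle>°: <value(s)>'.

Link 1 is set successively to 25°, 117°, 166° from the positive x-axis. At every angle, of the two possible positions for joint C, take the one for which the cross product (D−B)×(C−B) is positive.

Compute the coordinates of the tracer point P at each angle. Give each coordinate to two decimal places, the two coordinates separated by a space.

A=(0,0), D=(6.00,0)
θ=25°: B = A + 2.00·(cos25°, sin25°) = (1.8126, 0.8452)
θ=25°: |BD| = 4.2718
θ=25°: circle(B,8.00) ∩ circle(D,9.00): a=0.1461, h=7.9987
θ=25°:   candidates: C₊=(3.5385,8.6568) cross=34.169; C₋=(0.3732,-7.0242) cross=-34.169
θ=25°:   branch + wants cross > 0 → take C=(3.5385,8.6568) (cross=34.169)
θ=25°: ex = (C−B)/|BC| = (0.2157,0.9765); ey = (-0.9765,0.2157)
θ=25°: P = B + 1.13·ex + 1.94·ey = (0.1621,2.3672)
θ=117°: B = A + 2.00·(cos117°, sin117°) = (-0.9080, 1.7820)
θ=117°: |BD| = 7.1341
θ=117°: circle(B,8.00) ∩ circle(D,9.00): a=2.3756, h=7.6391
θ=117°:   candidates: C₊=(3.3005,8.5856) cross=54.499; C₋=(-0.5158,-6.2084) cross=-54.499
θ=117°:   branch + wants cross > 0 → take C=(3.3005,8.5856) (cross=54.499)
θ=117°: ex = (C−B)/|BC| = (0.5261,0.8504); ey = (-0.8504,0.5261)
θ=117°: P = B + 1.13·ex + 1.94·ey = (-1.9634,3.7636)
θ=166°: B = A + 2.00·(cos166°, sin166°) = (-1.9406, 0.4838)
θ=166°: |BD| = 7.9553
θ=166°: circle(B,8.00) ∩ circle(D,9.00): a=2.9092, h=7.4523
θ=166°:   candidates: C₊=(1.4165,7.7454) cross=59.285; C₋=(0.5100,-7.1316) cross=-59.285
θ=166°:   branch + wants cross > 0 → take C=(1.4165,7.7454) (cross=59.285)
θ=166°: ex = (C−B)/|BC| = (0.4196,0.9077); ey = (-0.9077,0.4196)
θ=166°: P = B + 1.13·ex + 1.94·ey = (-3.2273,2.3236)

θ=25°: 0.16 2.37
θ=117°: -1.96 3.76
θ=166°: -3.23 2.32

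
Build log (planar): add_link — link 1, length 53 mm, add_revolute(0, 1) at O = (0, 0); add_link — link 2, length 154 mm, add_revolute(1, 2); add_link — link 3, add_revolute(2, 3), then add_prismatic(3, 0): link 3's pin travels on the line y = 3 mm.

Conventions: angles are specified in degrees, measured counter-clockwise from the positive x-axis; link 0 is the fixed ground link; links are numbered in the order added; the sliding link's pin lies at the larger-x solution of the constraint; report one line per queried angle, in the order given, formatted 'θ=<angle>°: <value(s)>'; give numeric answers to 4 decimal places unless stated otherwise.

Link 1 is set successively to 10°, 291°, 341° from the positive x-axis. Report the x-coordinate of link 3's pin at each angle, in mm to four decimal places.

geometry: r = 53 mm, L = 154 mm, e = 3 mm
θ=10°: crank pin P = (r cos θ, r sin θ) = (52.194811, 9.203353)
θ=10°: h = r sin θ − e = 9.203353 − 3 = 6.203353
θ=10°: x = r cos θ + √(L² − h²) = 52.194811 + 153.875009 = 206.069820
θ=291°: crank pin P = (r cos θ, r sin θ) = (18.993501, -49.479763)
θ=291°: h = r sin θ − e = -49.479763 − 3 = -52.479763
θ=291°: x = r cos θ + √(L² − h²) = 18.993501 + 144.782162 = 163.775664
θ=341°: crank pin P = (r cos θ, r sin θ) = (50.112485, -17.255112)
θ=341°: h = r sin θ − e = -17.255112 − 3 = -20.255112
θ=341°: x = r cos θ + √(L² − h²) = 50.112485 + 152.662145 = 202.774629

θ=10°: 206.0698
θ=291°: 163.7757
θ=341°: 202.7746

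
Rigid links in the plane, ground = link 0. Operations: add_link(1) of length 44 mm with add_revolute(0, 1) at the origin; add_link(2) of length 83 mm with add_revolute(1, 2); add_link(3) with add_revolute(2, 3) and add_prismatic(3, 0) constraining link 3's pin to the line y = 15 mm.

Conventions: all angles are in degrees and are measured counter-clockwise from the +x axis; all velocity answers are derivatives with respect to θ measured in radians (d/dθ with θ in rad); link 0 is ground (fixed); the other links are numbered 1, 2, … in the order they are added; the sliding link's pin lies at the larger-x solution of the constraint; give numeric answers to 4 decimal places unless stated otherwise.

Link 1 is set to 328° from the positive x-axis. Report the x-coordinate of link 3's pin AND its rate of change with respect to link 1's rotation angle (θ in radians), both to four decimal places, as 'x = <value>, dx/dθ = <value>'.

geometry: r = 44 mm, L = 83 mm, e = 15 mm
crank pin P = (r cos θ, r sin θ) = (37.314116, -23.316448)
h = r sin θ − e = -23.316448 − 15 = -38.316448
x = r cos θ + √(L² − h²) = 37.314116 + 73.626421 = 110.940537
dx/dθ = −r sin θ − h·r cos θ/√(L² − h²) (θ in radians; h = -38.316448) = 42.735351

x = 110.9405, dx/dθ = 42.7354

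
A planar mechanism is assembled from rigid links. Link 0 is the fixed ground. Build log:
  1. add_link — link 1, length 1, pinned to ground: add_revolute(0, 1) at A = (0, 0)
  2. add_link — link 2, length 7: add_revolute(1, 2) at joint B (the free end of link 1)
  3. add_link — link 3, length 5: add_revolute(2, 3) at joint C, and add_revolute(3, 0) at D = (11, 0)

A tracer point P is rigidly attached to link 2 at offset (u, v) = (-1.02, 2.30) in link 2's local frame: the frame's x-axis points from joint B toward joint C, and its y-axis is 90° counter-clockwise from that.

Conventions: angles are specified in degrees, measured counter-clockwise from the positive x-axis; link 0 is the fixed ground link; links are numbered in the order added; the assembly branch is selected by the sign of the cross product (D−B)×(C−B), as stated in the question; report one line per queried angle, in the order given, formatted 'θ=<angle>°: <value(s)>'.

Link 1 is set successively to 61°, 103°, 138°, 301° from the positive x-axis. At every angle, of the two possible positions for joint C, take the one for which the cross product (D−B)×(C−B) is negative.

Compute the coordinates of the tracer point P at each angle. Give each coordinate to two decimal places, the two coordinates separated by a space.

A=(0,0), D=(11.00,0)
θ=61°: B = A + 1.00·(cos61°, sin61°) = (0.4848, 0.8746)
θ=61°: |BD| = 10.5515
θ=61°: circle(B,7.00) ∩ circle(D,5.00): a=6.4130, h=2.8059
θ=61°:   candidates: C₊=(7.1084,3.1393) cross=29.606; C₋=(6.6432,-2.4532) cross=-29.606
θ=61°:   branch - wants cross < 0 → take C=(6.6432,-2.4532) (cross=-29.606)
θ=61°: ex = (C−B)/|BC| = (0.8798,-0.4754); ey = (0.4754,0.8798)
θ=61°: P = B + -1.02·ex + 2.30·ey = (0.6809,3.3830)
θ=103°: B = A + 1.00·(cos103°, sin103°) = (-0.2250, 0.9744)
θ=103°: |BD| = 11.2672
θ=103°: circle(B,7.00) ∩ circle(D,5.00): a=6.6986, h=2.0319
θ=103°:   candidates: C₊=(6.6243,2.4193) cross=22.893; C₋=(6.2729,-1.6292) cross=-22.893
θ=103°:   branch - wants cross < 0 → take C=(6.2729,-1.6292) (cross=-22.893)
θ=103°: ex = (C−B)/|BC| = (0.9283,-0.3719); ey = (0.3719,0.9283)
θ=103°: P = B + -1.02·ex + 2.30·ey = (-0.3163,3.4887)
θ=138°: B = A + 1.00·(cos138°, sin138°) = (-0.7431, 0.6691)
θ=138°: |BD| = 11.7622
θ=138°: circle(B,7.00) ∩ circle(D,5.00): a=6.9013, h=1.1713
θ=138°:   candidates: C₊=(6.2136,1.4459) cross=13.777; C₋=(6.0804,-0.8928) cross=-13.777
θ=138°:   branch - wants cross < 0 → take C=(6.0804,-0.8928) (cross=-13.777)
θ=138°: ex = (C−B)/|BC| = (0.9748,-0.2231); ey = (0.2231,0.9748)
θ=138°: P = B + -1.02·ex + 2.30·ey = (-1.2242,3.1387)
θ=301°: B = A + 1.00·(cos301°, sin301°) = (0.5150, -0.8572)
θ=301°: |BD| = 10.5199
θ=301°: circle(B,7.00) ∩ circle(D,5.00): a=6.4007, h=2.8340
θ=301°:   candidates: C₊=(6.6635,2.4889) cross=29.813; C₋=(7.1253,-3.1602) cross=-29.813
θ=301°:   branch - wants cross < 0 → take C=(7.1253,-3.1602) (cross=-29.813)
θ=301°: ex = (C−B)/|BC| = (0.9443,-0.3290); ey = (0.3290,0.9443)
θ=301°: P = B + -1.02·ex + 2.30·ey = (0.3085,1.6504)

θ=61°: 0.68 3.38
θ=103°: -0.32 3.49
θ=138°: -1.22 3.14
θ=301°: 0.31 1.65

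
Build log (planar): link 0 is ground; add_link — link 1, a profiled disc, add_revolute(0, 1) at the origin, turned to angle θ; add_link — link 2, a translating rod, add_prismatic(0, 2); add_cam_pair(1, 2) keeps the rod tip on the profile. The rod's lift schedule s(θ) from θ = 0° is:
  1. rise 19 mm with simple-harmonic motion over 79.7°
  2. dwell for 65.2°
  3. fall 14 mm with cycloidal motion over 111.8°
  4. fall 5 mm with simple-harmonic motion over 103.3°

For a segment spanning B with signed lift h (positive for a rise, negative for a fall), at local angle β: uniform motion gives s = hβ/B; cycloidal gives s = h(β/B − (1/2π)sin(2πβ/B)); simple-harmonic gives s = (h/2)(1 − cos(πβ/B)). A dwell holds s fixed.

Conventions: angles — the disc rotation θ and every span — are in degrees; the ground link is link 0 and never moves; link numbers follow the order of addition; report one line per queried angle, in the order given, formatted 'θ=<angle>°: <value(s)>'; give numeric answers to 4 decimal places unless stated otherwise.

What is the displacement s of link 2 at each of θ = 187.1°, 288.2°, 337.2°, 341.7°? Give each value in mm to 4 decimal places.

seg 1 [0°–79.7°] simple-harmonic, h=19: full span → s += 19 → s = 19.0000
seg 2 [79.7°–144.9°] dwell: s stays 19.0000
seg 3 [144.9°–256.7°] cycloidal, h=-14: θ=187.1° here. β=42.2, B=111.8. -14·(0.3775 − sin(2π·0.3775)/(2π)) = -3.7334 → s = 15.2666
seg 3 [144.9°–256.7°] cycloidal, h=-14: full span → s += -14 → s = 5.0000
seg 4 [256.7°–360°] simple-harmonic, h=-5: θ=288.2° here. β=31.5, B=103.3. -5/2·(1 − cos(π·0.3049)) = -1.0621 → s = 3.9379
seg 4 [256.7°–360°] simple-harmonic, h=-5: θ=337.2° here. β=80.5, B=103.3. -5/2·(1 − cos(π·0.7793)) = -4.4227 → s = 0.5773
seg 4 [256.7°–360°] simple-harmonic, h=-5: θ=341.7° here. β=85, B=103.3. -5/2·(1 − cos(π·0.8228)) = -4.6227 → s = 0.3773

θ=187.1°: 15.2666
θ=288.2°: 3.9379
θ=337.2°: 0.5773
θ=341.7°: 0.3773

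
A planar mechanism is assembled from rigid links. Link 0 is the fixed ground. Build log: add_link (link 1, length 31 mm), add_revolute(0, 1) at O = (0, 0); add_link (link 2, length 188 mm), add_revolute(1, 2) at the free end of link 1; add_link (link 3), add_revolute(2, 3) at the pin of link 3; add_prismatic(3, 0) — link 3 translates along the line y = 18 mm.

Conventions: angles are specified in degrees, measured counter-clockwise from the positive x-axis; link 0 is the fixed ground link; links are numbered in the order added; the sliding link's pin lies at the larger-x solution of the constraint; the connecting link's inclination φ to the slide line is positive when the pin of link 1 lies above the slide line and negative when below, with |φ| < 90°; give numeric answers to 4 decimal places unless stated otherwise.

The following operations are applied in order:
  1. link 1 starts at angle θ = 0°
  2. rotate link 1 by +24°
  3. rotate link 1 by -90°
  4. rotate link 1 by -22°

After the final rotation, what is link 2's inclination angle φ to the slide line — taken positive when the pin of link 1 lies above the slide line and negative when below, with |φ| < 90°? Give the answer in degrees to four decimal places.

geometry: r = 31 mm, L = 188 mm, e = 18 mm; θ starts at 0°
rotate link 1 by +24°: θ ← 0° +24° = 24°
rotate link 1 by -90°: θ ← 24° -90° = -66°
rotate link 1 by -22°: θ ← -66° -22° = -88°
h = r sin θ − e = -30.981116 − 18 = -48.981116
sin φ = h / L = -48.981116 / 188 = -0.26053785
φ = arcsin(-0.26053785) = -15.101979°

-15.1020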